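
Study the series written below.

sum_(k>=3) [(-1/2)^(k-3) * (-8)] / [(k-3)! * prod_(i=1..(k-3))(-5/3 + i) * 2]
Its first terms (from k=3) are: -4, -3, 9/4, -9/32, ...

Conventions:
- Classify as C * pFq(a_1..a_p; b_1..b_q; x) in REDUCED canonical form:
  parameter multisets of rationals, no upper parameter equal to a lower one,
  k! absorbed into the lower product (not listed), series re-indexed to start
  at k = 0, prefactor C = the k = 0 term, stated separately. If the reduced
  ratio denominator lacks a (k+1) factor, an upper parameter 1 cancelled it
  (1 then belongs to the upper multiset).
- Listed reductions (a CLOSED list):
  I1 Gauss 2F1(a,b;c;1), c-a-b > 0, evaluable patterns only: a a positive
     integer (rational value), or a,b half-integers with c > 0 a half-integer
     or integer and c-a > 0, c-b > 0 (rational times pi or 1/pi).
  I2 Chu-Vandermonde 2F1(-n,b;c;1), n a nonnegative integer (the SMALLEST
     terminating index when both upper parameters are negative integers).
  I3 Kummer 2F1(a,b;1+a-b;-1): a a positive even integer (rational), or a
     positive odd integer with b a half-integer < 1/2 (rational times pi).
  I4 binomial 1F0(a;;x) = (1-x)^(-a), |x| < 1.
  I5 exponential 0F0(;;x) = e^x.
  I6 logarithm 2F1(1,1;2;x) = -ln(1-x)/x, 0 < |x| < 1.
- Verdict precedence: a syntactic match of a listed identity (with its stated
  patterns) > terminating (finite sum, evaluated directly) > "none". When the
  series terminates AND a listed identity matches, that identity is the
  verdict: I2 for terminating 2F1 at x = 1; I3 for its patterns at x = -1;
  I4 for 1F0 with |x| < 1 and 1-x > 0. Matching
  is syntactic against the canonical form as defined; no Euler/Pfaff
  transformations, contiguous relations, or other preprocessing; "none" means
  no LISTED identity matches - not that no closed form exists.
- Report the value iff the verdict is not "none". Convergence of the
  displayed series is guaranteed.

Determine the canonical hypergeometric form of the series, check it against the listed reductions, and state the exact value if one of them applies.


First insight: x = (-1/2) and the lower running product (prefactor -4) is a rising factorial.
Consecutive-term ratio: r(k) = (-1/2) * 1 / [(k-2/3) (k+1)] - rational; roots negated = parameters, x = (-1/2), C = -4.

Classification (C = -4): 0F1 with upper {-}, lower {-2/3}, argument x = -1/2. Verdict: no listed reduction: x = -1/2 and upper {-} fail every I1-I6 pattern.


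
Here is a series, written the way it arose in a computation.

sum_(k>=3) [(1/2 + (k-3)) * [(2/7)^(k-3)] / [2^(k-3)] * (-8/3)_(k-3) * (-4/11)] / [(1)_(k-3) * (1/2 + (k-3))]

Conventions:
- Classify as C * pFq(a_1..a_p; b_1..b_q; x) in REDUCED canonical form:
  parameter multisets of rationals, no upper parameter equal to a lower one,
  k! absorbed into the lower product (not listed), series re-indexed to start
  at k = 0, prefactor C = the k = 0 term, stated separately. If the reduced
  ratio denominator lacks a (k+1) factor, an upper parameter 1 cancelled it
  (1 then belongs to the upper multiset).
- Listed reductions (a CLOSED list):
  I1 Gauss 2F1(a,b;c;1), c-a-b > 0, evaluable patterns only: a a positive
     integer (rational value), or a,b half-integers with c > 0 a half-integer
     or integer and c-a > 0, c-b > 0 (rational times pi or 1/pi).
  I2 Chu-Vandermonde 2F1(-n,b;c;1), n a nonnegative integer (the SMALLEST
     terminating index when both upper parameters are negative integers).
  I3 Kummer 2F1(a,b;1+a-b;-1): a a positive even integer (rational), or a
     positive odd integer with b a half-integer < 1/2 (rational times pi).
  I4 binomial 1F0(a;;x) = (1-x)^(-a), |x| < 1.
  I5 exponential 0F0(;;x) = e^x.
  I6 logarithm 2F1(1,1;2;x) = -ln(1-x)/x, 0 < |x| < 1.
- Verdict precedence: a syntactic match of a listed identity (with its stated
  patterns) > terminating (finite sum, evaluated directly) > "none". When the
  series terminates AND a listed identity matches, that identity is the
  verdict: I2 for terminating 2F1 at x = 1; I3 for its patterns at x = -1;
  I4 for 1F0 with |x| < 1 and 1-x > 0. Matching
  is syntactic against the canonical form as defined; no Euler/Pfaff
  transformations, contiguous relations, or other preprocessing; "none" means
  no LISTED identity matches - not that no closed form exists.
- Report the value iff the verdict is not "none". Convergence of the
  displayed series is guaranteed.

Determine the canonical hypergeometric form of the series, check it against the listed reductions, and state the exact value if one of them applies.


With C = -4/11: the canonical form is 1F0(-8/3; -; 1/7). Verdict: the binomial series (I4) fires (the 1F0 binomial series: exponent 8/3, x = 1/7). Sum: (-4/11) * (6/7)^(8/3).

First insight: t_0 = -4/11 here, and the two k-th powers (C = -4/11) combine into one argument.
Step ratio: r(k) = (1/7) * (k-8/3) / [(k+1)] - rational; roots negated = parameters, x = (1/7), C = -4/11.


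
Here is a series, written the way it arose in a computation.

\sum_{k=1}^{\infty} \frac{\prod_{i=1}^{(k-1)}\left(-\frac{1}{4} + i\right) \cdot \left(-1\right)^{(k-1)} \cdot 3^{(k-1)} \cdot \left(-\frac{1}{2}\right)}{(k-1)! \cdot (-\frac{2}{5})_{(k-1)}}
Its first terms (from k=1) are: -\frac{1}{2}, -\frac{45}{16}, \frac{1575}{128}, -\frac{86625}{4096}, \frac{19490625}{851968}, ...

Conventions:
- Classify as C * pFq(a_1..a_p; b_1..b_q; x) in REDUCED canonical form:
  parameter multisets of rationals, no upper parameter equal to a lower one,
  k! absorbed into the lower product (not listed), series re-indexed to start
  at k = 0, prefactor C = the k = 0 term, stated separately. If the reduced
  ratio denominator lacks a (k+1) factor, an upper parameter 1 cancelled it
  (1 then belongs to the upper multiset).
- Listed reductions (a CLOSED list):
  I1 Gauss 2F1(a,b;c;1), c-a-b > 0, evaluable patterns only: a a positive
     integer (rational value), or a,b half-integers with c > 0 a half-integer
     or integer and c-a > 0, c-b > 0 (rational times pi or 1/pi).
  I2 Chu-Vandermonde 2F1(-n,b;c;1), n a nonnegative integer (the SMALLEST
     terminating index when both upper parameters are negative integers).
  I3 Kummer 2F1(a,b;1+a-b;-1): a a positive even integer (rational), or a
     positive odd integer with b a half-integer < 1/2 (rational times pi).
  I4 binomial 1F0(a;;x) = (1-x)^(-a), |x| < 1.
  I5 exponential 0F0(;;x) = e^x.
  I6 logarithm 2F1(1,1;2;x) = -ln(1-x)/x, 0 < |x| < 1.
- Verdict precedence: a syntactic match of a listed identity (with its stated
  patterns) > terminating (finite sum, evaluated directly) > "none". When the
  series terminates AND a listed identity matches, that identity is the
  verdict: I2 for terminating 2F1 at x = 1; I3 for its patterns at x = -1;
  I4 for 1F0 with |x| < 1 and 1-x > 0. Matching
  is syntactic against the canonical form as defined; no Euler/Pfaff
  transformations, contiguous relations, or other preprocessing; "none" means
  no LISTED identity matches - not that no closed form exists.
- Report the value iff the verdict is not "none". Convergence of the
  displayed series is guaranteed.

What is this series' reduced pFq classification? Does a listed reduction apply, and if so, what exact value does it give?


Prefactor -\frac{1}{2}, argument -3: 1F1 with upper {\frac{3}{4}} over lower {-\frac{2}{5}}. Verdict: none. Every listed pattern misses the 1F1 form at -3, upper {\frac{3}{4}}.

Structural cue: t_0 = -\frac{1}{2} here, and the (-1)^k factor (prefactor -1/2) folds into the argument's sign.
Term ratio: r(k) = -3 * (k+\frac{3}{4}) / [(k-\frac{2}{5}) (k+1)] - rational; roots negated = parameters, x = -3, C = -\frac{1}{2}.


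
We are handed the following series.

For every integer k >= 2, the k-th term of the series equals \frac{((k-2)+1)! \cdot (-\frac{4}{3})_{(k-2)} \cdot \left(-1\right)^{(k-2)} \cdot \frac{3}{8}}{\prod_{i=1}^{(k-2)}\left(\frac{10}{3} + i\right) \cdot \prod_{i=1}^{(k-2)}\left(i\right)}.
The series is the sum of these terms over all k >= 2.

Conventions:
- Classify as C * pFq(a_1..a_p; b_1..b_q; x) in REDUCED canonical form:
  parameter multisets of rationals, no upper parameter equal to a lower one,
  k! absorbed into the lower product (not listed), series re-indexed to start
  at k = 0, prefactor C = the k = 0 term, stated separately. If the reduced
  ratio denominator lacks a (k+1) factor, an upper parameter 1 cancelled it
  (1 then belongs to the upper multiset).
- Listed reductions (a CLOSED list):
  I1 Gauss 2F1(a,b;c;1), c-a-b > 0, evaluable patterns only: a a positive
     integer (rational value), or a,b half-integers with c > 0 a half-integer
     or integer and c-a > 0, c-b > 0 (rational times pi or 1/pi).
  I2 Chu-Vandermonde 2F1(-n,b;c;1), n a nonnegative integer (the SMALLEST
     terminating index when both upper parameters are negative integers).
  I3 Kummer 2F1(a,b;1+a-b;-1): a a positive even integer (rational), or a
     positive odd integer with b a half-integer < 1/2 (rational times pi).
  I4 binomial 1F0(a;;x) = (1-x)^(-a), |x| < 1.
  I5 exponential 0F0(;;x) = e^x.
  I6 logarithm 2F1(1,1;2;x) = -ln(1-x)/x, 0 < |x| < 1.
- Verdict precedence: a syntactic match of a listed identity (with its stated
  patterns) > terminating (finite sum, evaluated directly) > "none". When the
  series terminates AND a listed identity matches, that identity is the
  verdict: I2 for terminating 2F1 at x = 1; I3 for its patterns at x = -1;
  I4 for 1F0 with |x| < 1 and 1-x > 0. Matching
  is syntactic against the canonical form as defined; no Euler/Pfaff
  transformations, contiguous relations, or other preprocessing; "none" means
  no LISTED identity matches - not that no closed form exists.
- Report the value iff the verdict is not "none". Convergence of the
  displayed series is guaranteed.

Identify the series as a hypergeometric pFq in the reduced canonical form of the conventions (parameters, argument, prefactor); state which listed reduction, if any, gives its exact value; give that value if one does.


At argument -1: a 2F1 with upper {-\frac{4}{3}, 2}, lower {\frac{13}{3}}, scaled by C = \frac{3}{8}. Verdict at x = -1: Kummer (I3) matches (x = -1; c = \frac{13}{3} equals 1+a-b for upper {-\frac{4}{3}, 2}: listed pattern). Exact value: \frac{5}{8}.

Key observation: with t_0 = \frac{3}{8}, the product of the first k integers (prefactor 3/8) is k!.
Term ratio: r(k) = -1 * (k-\frac{4}{3}) (k+2) / [(k+\frac{13}{3}) (k+1)] - rational in k, leading ratio -1; with t_0 = \frac{3}{8}, classification follows.


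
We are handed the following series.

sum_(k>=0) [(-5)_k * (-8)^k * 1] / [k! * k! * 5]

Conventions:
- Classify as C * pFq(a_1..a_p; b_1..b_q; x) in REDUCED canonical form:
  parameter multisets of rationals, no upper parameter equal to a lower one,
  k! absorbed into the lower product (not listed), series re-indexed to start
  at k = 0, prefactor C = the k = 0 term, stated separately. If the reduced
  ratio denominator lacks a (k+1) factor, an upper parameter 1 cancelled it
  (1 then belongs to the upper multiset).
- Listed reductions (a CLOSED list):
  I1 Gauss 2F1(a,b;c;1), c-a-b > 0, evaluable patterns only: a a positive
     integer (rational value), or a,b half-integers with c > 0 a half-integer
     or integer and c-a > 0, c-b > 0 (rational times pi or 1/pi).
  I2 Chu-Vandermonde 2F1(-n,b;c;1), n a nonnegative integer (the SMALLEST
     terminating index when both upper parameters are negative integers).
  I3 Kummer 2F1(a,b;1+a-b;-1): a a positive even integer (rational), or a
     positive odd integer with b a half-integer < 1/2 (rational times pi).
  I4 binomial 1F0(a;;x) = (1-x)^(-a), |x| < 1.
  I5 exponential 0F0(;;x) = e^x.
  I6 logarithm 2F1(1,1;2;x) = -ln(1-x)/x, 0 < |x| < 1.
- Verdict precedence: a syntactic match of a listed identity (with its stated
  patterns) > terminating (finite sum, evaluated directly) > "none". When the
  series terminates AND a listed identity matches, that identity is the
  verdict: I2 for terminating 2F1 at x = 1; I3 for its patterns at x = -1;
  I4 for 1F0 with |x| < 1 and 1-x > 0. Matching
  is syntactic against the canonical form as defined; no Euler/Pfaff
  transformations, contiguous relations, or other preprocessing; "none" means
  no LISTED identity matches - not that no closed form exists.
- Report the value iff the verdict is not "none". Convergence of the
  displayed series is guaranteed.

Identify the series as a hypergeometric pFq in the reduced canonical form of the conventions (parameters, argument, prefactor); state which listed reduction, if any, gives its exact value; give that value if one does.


Prefactor 1/5, argument -8: 1F1 with upper {-5} over lower {1}. Verdict: terminating - upper parameter -5 makes this a finite sum (last index 5), evaluated exactly. Its exact value is 35111/75.

Key observation: t_0 = 1/5 here, and the denominator's factorial ratio (C = 1/5) is a lower Pochhammer.
Consecutive-term ratio: r(k) = (-8) * (k-5) / [(k+1) (k+1)] - rational in k, leading ratio (-8); with t_0 = 1/5, classification follows.


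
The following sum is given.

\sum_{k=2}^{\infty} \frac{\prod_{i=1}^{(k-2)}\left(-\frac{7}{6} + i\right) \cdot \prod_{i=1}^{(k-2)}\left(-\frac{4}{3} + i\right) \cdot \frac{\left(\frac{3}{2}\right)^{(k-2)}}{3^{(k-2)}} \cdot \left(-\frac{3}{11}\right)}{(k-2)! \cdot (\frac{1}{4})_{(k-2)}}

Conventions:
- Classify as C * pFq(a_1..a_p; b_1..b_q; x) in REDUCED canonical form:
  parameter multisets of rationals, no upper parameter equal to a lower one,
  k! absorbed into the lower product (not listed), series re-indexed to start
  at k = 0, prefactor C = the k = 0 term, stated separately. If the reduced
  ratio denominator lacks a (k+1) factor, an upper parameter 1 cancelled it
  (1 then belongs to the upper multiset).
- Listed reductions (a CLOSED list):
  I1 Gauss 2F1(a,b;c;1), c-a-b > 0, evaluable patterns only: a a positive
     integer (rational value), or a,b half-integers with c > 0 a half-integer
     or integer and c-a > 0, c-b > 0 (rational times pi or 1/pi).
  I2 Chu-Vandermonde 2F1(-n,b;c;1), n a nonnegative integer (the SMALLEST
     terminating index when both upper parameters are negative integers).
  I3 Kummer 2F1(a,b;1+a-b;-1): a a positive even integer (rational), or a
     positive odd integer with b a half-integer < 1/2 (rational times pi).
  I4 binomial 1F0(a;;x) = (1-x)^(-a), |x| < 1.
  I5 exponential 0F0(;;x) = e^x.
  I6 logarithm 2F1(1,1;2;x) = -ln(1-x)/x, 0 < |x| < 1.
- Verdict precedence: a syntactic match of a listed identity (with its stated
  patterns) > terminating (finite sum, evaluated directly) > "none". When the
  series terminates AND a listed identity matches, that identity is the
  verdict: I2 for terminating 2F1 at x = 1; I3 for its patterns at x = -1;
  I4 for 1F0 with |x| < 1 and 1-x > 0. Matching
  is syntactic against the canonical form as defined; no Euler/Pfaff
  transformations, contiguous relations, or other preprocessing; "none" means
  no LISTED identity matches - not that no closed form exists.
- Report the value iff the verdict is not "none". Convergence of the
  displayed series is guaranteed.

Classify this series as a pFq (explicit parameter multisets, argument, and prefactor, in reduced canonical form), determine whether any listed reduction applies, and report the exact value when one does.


Prefactor -\frac{3}{11}, argument \frac{1}{2}: 2F1 with upper {-\frac{1}{3}, -\frac{1}{6}} over lower {\frac{1}{4}}. Verdict: none - at argument \frac{1}{2} the multisets {-\frac{1}{3}, -\frac{1}{6}} ; {\frac{1}{4}} match no listed identity.

The tell: from the first term -\frac{3}{11}: the two k-th powers (C = -3/11) combine into one argument.
Consecutive-term ratio: r(k) = \frac{1}{2} * (k-\frac{1}{3}) (k-\frac{1}{6}) / [(k+\frac{1}{4}) (k+1)] - rational in k. x = \frac{1}{2}; t_0 = -\frac{3}{11}; negate the roots.


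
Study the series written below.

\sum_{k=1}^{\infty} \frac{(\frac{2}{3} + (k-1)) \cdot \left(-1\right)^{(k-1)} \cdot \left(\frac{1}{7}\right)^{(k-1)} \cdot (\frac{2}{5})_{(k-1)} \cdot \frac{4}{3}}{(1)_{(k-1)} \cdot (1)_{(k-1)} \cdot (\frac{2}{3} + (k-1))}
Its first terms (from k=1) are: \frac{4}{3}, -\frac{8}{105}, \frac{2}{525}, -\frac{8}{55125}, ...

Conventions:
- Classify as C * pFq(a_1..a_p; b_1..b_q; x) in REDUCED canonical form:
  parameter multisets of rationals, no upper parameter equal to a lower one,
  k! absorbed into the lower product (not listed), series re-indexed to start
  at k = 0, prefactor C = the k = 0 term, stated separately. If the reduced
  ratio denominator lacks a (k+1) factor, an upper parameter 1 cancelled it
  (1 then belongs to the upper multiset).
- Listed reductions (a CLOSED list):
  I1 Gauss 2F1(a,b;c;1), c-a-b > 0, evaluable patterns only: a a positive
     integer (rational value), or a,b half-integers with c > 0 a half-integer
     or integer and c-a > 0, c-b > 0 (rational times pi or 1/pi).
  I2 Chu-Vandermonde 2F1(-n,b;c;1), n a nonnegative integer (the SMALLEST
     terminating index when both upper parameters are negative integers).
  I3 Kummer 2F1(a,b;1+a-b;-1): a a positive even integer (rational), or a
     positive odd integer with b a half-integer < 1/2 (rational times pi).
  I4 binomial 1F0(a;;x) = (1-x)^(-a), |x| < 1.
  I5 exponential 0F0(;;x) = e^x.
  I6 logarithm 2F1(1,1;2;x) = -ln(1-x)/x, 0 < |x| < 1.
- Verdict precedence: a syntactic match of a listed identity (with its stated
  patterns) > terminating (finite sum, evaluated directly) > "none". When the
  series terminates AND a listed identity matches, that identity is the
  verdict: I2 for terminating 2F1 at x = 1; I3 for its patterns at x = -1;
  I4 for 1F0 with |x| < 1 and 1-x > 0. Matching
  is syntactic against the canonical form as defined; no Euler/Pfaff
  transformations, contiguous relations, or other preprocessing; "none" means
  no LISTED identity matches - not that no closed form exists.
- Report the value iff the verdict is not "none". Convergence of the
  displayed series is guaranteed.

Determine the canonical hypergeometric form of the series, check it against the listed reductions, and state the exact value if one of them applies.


At argument -\frac{1}{7}: a 1F1 with upper {\frac{2}{5}}, lower {1}, scaled by C = \frac{4}{3}. Verdict: none here - no I1-I6 shape fits x = -\frac{1}{7} with lower {1}.

Structural cue: t_0 being \frac{4}{3}, the (-1)^k factor (C = 4/3) folds into the argument's sign.
Consecutive-term ratio: r(k) = -\frac{1}{7} * (k+\frac{2}{5}) / [(k+1) (k+1)] - rational in k, leading ratio -\frac{1}{7}; with t_0 = \frac{4}{3}, classification follows.


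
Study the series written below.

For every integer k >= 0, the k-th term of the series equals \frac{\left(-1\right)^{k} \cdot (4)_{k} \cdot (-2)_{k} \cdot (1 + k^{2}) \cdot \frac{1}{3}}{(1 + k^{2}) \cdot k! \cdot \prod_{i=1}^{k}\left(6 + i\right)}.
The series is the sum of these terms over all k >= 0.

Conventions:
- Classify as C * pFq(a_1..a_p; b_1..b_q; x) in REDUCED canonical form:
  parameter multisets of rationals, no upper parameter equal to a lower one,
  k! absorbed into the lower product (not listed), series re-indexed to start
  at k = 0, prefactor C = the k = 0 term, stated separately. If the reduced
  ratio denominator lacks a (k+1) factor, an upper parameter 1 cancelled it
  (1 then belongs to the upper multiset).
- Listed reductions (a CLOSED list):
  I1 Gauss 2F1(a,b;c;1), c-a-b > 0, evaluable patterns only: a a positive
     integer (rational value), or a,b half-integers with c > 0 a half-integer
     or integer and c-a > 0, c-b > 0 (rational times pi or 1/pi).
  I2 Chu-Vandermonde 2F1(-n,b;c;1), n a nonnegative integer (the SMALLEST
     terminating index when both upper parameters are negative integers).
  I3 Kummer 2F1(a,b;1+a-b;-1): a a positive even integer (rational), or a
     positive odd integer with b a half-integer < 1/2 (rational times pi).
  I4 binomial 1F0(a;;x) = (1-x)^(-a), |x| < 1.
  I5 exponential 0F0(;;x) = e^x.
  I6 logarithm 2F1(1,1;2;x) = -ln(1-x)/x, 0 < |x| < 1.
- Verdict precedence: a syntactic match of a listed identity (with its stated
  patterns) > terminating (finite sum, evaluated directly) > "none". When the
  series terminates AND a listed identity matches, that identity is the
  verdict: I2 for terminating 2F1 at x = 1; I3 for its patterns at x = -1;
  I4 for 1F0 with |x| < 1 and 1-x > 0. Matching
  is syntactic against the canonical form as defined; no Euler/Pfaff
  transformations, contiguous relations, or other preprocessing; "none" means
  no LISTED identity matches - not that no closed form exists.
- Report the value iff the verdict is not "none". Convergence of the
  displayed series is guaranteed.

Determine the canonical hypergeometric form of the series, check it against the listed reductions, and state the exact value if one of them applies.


The series (x = -1) is 2F1: upper {-2, 4}, lower {7}, prefactor \frac{1}{3}. Verdict at x = -1: Kummer (I3) matches (x = -1; c = 7 equals 1+a-b for upper {-2, 4}: listed pattern). Value: \frac{5}{6}.

Key observation: from the first term \frac{1}{3}: the lower running product (prefactor 1/3) is a rising factorial.
Ratio: r(k) = -1 * (k-2) (k+4) / [(k+7) (k+1)] - rational in k. x = -1; t_0 = \frac{1}{3}; negate the roots.


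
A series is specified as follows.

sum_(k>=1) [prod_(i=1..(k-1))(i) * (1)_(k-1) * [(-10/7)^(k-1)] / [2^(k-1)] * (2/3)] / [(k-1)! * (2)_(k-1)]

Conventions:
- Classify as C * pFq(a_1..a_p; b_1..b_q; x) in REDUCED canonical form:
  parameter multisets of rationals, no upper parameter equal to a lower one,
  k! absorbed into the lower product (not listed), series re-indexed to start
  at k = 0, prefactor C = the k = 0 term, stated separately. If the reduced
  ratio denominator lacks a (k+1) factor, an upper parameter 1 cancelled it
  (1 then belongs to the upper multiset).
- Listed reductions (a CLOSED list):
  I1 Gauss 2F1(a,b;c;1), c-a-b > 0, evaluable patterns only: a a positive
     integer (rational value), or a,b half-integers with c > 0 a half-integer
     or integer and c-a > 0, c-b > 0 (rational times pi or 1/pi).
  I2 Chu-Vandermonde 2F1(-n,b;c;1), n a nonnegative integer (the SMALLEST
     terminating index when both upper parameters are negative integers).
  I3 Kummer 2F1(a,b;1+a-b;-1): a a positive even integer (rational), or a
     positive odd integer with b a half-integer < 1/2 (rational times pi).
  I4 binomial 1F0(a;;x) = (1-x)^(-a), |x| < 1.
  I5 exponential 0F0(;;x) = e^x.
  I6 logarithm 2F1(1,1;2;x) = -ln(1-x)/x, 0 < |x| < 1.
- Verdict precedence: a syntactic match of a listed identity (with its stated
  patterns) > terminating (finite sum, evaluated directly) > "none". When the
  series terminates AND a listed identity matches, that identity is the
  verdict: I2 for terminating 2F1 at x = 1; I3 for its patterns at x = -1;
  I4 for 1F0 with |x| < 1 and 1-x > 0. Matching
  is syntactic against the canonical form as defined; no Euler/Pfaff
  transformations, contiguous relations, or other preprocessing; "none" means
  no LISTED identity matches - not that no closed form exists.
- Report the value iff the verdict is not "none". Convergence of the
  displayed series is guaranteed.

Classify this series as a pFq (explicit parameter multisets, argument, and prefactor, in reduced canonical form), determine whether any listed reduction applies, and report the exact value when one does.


Key observation: t_0 = 2/3 here, and the running product (C = 2/3, x = -5/7) telescopes to a rising factorial.
Consecutive-term ratio: r(k) = (-5/7) * (k+1) (k+1) / [(k+2) (k+1)] - rational in k, leading ratio (-5/7); with t_0 = 2/3, classification follows.

This is 2/3 * 2F1(1, 1; 2; -5/7) in reduced canonical form. Verdict (x = -5/7): the logarithmic series (I6) applies (the logarithm: parameters (1,1;2), x = -5/7). Its exact value is (14/15) * ln(12/7).


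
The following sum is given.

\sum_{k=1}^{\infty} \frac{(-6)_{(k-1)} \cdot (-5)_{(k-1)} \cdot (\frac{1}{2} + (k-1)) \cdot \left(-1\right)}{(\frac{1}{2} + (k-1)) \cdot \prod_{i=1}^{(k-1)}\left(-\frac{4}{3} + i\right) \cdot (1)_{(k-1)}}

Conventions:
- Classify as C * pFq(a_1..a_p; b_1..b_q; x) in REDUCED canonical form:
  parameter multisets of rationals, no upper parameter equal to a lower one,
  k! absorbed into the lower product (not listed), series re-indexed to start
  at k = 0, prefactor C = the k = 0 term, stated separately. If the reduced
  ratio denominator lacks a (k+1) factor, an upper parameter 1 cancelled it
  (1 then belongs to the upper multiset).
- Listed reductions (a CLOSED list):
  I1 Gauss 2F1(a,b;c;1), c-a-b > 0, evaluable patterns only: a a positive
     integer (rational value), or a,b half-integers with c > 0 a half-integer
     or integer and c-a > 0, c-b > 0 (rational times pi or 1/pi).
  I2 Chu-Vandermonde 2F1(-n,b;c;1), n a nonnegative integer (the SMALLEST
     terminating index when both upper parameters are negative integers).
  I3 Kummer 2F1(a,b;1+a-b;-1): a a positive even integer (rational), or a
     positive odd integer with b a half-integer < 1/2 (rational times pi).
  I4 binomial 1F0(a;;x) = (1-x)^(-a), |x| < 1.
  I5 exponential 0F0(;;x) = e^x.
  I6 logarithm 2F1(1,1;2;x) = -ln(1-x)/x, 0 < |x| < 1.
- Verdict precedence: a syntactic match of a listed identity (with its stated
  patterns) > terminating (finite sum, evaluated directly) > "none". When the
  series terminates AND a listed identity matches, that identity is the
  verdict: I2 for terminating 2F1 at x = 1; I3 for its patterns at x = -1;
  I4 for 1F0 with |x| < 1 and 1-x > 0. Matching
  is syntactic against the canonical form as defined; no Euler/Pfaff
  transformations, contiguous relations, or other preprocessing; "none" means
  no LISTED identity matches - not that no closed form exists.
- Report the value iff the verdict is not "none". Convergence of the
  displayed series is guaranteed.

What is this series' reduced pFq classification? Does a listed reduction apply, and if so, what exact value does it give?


This is -1 * 2F1(-6, -5; -\frac{1}{3}; 1) in reduced canonical form. Verdict: the Chu-Vandermonde identity I2 applies (terminating 2F1 at x = 1 with n = 5, b = -6, c = -\frac{1}{3}). Hence: \frac{147407}{22}.

Key step: t_0 being -1, the lower running product (C = -1) is a rising factorial.
Step ratio: r(k) = 1 * (k-6) (k-5) / [(k-\frac{1}{3}) (k+1)] - poly over poly, x = 1 from leading terms; C = -1 at k = 0.


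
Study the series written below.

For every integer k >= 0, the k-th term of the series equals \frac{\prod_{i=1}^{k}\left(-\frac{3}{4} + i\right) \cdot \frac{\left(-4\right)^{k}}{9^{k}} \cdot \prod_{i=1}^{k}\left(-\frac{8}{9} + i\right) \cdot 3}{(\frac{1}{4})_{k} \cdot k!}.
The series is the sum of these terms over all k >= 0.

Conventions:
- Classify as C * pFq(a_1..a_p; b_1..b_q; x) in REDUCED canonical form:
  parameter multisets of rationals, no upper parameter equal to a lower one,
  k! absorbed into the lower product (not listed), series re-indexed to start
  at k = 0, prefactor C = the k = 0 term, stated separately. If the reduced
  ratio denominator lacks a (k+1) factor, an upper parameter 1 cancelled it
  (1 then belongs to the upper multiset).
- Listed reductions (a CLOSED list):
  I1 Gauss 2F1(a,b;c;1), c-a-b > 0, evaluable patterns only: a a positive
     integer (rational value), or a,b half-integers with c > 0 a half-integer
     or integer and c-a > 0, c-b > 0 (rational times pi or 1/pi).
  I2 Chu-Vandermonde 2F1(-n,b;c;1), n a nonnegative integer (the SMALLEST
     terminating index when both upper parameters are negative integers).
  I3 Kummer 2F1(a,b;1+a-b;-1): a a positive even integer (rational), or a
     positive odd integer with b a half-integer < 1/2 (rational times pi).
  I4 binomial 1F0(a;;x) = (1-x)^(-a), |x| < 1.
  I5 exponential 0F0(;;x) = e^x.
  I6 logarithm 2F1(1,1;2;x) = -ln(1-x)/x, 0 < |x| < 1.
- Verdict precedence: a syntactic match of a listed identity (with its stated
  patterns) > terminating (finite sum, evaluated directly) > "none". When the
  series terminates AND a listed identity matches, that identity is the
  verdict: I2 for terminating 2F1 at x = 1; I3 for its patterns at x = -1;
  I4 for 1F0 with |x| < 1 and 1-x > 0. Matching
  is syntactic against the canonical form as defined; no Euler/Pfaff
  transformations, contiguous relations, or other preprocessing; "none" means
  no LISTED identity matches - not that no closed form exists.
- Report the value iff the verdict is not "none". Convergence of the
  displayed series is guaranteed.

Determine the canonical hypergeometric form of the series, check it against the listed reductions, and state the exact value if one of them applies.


Key observation: x = -\frac{4}{9} and the running product (prefactor 3) telescopes to a rising factorial.
Term ratio: r(k) = -\frac{4}{9} * (k+\frac{1}{9}) / [(k+1)] - rational in k, leading ratio -\frac{4}{9}; with t_0 = 3, classification follows.

Reduced: x = -\frac{4}{9}, 1F0, upper = {\frac{1}{9}}, lower = {-}, C = 3. Verdict: binomial (I4) fires (the 1F0 binomial series: exponent -1/9, x = -\frac{4}{9}). Exact value: 3 \cdot \left(\frac{13}{9}\right)^{-\frac{1}{9}}.


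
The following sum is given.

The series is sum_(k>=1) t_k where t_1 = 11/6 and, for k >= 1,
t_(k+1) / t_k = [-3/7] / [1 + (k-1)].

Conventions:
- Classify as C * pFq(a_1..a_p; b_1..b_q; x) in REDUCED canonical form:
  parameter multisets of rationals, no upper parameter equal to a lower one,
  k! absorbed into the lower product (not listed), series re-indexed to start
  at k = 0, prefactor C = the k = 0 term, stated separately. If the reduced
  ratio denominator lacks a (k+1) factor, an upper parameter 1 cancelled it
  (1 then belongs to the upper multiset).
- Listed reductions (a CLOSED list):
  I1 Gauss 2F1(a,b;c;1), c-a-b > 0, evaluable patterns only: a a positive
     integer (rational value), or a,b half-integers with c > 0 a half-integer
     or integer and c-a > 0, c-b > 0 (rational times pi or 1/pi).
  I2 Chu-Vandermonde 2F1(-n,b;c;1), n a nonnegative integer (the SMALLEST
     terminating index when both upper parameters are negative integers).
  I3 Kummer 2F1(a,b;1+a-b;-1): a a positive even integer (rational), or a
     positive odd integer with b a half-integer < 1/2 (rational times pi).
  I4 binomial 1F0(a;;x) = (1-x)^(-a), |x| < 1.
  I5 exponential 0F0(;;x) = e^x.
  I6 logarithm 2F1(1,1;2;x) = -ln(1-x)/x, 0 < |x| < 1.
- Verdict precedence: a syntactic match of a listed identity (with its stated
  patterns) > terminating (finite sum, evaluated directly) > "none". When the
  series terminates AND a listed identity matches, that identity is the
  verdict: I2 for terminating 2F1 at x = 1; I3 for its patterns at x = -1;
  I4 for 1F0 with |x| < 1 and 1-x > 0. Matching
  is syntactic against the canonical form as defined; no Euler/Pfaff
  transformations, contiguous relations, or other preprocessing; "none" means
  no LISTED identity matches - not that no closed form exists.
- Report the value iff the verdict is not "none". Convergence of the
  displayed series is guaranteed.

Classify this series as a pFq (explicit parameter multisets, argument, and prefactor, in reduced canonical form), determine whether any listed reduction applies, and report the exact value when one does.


At argument -3/7: a 0F0 with upper {-}, lower {-}, scaled by C = 11/6. Verdict: this is the I5 exponential reduction (the 0F0 exponential series at x = -3/7). Exact value: (11/6) * e^(-3/7).

First insight: t_0 being 11/6, roots of the ratio polynomials (prefactor 11/6) are the negated parameters.
Step ratio: r(k) = (-3/7) * 1 / [(k+1)] - rational in k, leading ratio (-3/7); with t_0 = 11/6, classification follows.


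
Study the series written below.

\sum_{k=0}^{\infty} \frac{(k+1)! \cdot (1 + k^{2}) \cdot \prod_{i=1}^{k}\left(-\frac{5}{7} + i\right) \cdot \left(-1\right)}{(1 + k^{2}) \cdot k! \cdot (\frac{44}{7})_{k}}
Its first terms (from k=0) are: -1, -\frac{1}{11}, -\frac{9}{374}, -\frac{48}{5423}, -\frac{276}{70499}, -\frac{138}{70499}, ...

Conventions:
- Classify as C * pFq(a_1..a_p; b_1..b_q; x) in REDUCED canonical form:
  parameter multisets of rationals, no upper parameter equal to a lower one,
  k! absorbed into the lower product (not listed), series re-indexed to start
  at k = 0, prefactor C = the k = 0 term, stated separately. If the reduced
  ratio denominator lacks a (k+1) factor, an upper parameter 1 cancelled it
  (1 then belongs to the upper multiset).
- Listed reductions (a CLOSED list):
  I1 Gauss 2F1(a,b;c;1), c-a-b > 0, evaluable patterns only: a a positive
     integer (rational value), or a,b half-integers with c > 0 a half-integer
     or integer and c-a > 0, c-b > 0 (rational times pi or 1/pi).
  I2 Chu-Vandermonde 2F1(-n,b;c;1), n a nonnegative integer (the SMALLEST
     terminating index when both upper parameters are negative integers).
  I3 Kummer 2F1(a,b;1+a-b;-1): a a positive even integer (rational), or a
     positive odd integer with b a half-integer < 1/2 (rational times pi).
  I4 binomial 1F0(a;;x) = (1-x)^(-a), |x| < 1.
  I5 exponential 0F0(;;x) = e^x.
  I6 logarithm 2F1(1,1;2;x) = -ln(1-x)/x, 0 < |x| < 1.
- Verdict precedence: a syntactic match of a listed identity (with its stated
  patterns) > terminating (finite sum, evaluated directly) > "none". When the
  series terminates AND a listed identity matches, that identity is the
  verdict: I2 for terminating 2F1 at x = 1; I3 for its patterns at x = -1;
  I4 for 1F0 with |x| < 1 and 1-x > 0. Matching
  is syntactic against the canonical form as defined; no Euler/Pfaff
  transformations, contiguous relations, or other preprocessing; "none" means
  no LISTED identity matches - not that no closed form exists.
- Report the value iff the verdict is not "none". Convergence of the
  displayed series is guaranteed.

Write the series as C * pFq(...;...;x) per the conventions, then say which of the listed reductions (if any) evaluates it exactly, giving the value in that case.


Canonical form: C = -1 times 2F1 with upper {\frac{2}{7}, 2}, lower {\frac{44}{7}}, x = 1. Verdict: Gauss's theorem (I1) matches (x = 1: the Gamma ratio telescopes since c-a-b = 4 > 0 and a = 2 in Z>0). Its exact value is -\frac{111}{98}.

Key observation: t_0 = -1 here, and the running product (prefactor -1) telescopes to a rising factorial.
Adjacent-term ratio: r(k) = 1 * (k+\frac{2}{7}) (k+2) / [(k+\frac{44}{7}) (k+1)] - poly over poly, x = 1 from leading terms; C = -1 at k = 0.


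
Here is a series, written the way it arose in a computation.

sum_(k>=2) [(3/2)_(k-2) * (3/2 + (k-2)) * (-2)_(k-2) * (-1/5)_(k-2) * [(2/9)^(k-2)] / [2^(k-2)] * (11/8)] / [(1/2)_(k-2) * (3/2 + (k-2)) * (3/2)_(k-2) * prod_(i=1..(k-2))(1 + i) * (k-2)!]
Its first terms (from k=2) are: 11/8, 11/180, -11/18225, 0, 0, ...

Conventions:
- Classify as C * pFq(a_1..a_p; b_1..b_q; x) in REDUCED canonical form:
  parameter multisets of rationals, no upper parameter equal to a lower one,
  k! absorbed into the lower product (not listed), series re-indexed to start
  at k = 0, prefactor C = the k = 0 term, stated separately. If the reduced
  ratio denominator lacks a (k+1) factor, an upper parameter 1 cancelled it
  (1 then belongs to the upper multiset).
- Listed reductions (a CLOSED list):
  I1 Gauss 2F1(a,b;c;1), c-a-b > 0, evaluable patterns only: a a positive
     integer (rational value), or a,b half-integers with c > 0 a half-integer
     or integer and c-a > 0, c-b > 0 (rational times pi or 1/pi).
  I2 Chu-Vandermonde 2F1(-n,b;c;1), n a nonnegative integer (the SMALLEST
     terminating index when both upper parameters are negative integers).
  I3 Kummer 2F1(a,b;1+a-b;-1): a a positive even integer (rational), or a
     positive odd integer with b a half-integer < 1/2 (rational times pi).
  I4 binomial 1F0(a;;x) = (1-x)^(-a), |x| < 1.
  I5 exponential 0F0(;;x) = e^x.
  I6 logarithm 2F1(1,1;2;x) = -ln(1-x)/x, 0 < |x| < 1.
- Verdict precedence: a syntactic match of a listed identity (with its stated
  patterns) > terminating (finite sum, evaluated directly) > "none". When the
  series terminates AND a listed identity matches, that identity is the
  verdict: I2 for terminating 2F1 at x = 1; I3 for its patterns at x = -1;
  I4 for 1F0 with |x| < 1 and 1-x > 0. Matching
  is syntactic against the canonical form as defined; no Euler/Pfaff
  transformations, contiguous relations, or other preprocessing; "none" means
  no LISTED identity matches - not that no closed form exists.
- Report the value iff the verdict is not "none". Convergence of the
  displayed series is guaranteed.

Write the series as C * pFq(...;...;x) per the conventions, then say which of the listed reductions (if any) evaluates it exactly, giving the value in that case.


Classification (C = 11/8): 2F2 with upper {-2, -1/5}, lower {1/2, 2}, argument x = 1/9. Verdict: terminating (-2 upstairs). 3 nonzero terms in all; added directly. Sum: 209297/145800.

First insight: x = (1/9) and the lower running product (C = 11/8, x = 1/9) is a rising factorial.
Term ratio: r(k) = (1/9) * (k-2) (k-1/5) / [(k+1/2) (k+2) (k+1)] - poly over poly, x = (1/9) from leading terms; C = 11/8 at k = 0.


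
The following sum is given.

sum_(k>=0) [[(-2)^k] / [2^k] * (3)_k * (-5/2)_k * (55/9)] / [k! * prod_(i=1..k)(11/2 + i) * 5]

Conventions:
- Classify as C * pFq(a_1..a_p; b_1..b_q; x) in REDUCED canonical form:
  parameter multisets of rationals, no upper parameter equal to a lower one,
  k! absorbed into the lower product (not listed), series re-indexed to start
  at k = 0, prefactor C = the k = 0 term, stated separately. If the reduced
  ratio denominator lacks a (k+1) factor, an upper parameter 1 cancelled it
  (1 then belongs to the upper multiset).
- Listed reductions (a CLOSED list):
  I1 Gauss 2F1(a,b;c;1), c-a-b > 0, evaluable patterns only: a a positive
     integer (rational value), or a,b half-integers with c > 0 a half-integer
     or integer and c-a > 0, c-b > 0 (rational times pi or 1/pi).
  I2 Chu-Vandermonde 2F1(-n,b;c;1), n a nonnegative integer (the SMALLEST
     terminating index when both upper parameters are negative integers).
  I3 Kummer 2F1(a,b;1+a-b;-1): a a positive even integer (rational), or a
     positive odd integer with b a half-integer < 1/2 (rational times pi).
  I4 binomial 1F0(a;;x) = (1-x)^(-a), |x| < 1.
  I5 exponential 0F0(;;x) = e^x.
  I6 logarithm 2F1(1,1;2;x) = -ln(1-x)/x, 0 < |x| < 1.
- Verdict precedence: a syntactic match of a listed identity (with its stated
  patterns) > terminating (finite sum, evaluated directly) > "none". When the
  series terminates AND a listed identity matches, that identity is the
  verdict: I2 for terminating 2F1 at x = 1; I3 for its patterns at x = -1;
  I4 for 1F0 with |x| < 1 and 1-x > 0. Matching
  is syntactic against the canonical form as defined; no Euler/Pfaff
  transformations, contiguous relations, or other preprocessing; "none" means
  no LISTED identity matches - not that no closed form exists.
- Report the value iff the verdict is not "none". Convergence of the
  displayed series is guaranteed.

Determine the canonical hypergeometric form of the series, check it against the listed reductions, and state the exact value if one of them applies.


x = -1 here; the reduced form reads 2F1, upper {-5/2, 3}, lower {13/2}, C = 11/9. Verdict: Kummer's theorem (I3) applies (x = -1; c = 13/2 equals 1+a-b for upper {-5/2, 3}: listed pattern). Its exact value is (4235/4096) * pi.

Key observation: with t_0 = 11/9, the lower running product (C = 11/9, x = -1) is a rising factorial.
Term ratio: r(k) = (-1) * (k-5/2) (k+3) / [(k+13/2) (k+1)] - poly over poly, x = (-1) from leading terms; C = 11/9 at k = 0.


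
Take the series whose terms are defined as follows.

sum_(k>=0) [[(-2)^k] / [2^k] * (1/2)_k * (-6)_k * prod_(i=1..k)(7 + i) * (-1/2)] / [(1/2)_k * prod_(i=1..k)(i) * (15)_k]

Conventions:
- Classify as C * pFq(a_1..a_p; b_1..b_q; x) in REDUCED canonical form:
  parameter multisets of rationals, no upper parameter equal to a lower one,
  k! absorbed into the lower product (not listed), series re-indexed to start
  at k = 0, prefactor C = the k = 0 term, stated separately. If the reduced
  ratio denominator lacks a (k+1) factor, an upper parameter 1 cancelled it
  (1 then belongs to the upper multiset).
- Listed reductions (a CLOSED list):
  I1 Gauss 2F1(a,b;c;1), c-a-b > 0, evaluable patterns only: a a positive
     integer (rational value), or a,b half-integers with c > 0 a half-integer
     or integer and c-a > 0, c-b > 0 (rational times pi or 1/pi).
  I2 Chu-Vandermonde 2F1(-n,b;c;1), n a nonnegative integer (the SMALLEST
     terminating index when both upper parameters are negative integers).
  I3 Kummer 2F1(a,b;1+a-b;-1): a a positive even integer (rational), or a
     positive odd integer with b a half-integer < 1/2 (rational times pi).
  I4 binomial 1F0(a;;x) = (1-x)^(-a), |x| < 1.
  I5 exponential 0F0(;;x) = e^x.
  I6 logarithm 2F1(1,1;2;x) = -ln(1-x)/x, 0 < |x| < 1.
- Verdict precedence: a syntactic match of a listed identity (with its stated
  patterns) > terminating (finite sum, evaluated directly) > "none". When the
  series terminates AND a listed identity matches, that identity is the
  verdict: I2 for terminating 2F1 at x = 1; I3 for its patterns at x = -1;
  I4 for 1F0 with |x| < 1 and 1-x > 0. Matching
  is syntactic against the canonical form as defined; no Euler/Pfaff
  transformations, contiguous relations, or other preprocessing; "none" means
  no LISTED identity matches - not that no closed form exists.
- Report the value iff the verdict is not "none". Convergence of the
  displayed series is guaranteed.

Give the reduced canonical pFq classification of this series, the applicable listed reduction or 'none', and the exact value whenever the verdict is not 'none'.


This is -1/2 * 2F1(-6, 8; 15; -1) in reduced canonical form. Verdict: Kummer's theorem (I3) fires (x = -1; c = 15 equals 1+a-b for upper {-6, 8}: listed pattern). Value: -143/20.

Structural cue: with t_0 = -1/2, the running product (prefactor -1/2) telescopes to a rising factorial.
Term ratio: r(k) = (-1) * (k-6) (k+8) / [(k+15) (k+1)] - rational in k, leading ratio (-1); with t_0 = -1/2, classification follows.
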